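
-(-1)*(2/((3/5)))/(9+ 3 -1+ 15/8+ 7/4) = 80/351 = 0.23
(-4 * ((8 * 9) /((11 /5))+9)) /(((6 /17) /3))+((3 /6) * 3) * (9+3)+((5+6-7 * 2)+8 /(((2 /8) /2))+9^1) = -14638 /11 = -1330.73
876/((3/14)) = 4088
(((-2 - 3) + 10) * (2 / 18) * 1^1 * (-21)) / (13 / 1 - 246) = 35 / 699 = 0.05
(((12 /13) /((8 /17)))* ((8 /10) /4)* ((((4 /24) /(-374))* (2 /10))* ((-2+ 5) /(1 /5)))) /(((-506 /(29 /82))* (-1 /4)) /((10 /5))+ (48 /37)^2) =-119103 /40996009340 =-0.00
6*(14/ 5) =84/ 5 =16.80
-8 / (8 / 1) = -1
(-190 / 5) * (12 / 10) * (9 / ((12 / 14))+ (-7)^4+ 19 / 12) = -110036.60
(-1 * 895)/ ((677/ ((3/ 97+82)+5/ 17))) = -121499830/ 1116373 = -108.83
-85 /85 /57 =-1 /57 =-0.02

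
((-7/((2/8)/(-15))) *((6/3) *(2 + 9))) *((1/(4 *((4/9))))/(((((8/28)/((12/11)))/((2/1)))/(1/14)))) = 2835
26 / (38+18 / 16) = 208 / 313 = 0.66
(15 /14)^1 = 15 /14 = 1.07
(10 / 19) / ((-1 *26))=-5 / 247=-0.02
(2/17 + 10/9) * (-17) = -188/9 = -20.89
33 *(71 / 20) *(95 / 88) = 4047 / 32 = 126.47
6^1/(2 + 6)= 3/4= 0.75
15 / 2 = 7.50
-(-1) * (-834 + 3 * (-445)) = -2169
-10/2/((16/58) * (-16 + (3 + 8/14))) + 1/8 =19/12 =1.58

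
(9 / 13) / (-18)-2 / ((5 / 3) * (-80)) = -61 / 2600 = -0.02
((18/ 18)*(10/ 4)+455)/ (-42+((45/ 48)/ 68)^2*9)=-180520960/ 16571741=-10.89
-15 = -15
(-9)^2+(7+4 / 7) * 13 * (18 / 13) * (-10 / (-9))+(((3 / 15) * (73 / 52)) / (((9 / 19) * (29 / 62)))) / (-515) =28429815671 / 122317650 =232.43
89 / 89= 1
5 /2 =2.50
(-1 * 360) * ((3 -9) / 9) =240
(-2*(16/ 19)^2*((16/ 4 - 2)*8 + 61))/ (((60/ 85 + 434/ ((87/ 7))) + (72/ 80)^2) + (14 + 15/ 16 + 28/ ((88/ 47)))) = -256555622400/ 155819379791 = -1.65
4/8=0.50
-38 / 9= -4.22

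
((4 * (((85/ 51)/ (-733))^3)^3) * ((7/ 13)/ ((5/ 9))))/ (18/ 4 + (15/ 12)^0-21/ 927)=-450625000/ 391918100059000631254436189630037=-0.00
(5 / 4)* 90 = 225 / 2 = 112.50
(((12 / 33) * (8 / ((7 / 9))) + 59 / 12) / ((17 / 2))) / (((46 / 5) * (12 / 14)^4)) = 13718285 / 66889152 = 0.21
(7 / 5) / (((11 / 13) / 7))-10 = 87 / 55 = 1.58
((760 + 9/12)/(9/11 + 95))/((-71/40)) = -9845/2201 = -4.47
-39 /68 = -0.57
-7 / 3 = -2.33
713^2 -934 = 507435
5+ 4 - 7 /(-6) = 61 /6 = 10.17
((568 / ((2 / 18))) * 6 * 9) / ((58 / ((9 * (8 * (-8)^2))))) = 636014592 / 29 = 21931537.66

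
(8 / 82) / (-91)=-4 / 3731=-0.00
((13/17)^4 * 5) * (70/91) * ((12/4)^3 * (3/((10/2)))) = 1779570/83521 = 21.31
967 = 967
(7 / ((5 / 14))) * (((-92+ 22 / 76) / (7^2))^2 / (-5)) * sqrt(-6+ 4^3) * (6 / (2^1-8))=485809 * sqrt(58) / 35378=104.58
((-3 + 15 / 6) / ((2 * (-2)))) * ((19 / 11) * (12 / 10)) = 57 / 220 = 0.26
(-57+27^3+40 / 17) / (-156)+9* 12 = -23633 / 1326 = -17.82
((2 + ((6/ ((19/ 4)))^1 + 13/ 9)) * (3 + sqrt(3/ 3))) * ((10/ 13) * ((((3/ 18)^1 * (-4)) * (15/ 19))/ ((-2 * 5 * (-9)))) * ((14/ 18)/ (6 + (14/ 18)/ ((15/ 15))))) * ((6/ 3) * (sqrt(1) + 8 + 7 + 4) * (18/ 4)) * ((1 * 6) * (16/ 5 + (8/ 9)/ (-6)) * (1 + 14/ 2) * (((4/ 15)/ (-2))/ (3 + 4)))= 339619840/ 69564339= 4.88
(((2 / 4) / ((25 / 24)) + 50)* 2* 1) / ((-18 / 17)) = -21454 / 225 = -95.35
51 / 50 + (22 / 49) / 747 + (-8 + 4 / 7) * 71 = -963405547 / 1830150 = -526.41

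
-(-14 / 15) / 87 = 14 / 1305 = 0.01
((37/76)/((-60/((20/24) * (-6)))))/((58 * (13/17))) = 629/687648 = 0.00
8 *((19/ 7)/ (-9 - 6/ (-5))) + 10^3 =272240/ 273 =997.22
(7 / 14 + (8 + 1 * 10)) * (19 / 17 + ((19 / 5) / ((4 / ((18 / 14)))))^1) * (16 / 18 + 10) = 1441853 / 3060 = 471.19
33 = 33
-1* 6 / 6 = -1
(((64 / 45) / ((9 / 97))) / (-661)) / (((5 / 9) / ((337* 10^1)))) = -4184192 / 29745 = -140.67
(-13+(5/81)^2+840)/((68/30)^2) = 33912325/210681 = 160.97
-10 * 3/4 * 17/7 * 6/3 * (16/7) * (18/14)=-36720/343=-107.06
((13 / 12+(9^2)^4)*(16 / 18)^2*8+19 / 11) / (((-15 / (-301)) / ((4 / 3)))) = 875690174808148 / 120285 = 7280127819.83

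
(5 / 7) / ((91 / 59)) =295 / 637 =0.46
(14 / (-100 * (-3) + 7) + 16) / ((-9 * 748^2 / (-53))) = 43513 / 257651592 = 0.00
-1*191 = -191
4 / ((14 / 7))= 2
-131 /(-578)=131 /578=0.23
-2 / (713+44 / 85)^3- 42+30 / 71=-658547774807659198 / 15839055557300879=-41.58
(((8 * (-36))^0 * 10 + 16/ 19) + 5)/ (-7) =-43/ 19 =-2.26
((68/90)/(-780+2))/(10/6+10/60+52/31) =-1054/3810255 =-0.00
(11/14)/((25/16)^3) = 22528/109375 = 0.21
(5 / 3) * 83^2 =34445 / 3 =11481.67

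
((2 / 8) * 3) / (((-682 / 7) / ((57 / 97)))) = -1197 / 264616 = -0.00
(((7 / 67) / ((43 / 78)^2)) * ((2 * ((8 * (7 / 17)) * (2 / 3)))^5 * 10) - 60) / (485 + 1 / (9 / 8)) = 26401130949223460 / 2307581522725989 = 11.44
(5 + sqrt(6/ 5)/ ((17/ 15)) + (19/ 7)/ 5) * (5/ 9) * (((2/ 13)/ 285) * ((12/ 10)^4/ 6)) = 48 * sqrt(30)/ 2624375 + 3104/ 5403125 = 0.00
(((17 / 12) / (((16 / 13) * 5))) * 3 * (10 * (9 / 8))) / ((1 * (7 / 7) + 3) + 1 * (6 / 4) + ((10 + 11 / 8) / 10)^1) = 1105 / 944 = 1.17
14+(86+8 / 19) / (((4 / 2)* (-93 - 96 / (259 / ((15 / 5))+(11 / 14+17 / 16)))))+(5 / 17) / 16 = 195347830343 / 14407107504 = 13.56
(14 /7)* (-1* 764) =-1528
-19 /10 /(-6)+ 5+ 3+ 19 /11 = 6629 /660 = 10.04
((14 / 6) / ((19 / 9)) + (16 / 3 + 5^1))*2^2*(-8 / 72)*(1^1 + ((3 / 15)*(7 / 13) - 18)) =318176 / 3705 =85.88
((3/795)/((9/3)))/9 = 1/7155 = 0.00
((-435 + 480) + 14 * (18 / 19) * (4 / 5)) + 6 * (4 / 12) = 5473 / 95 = 57.61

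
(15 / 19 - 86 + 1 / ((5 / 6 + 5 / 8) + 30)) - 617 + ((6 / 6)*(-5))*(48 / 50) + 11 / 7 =-14166695 / 20083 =-705.41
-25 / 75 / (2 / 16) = -8 / 3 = -2.67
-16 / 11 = -1.45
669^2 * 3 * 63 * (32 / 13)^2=512539441.99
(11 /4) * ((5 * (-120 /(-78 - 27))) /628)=55 /2198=0.03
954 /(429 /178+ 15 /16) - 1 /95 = 43017451 /150955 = 284.97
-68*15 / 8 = -255 / 2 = -127.50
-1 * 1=-1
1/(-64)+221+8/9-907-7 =-398665/576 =-692.13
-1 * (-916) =916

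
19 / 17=1.12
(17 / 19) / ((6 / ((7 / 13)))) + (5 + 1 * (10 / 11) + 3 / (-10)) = 231871 / 40755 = 5.69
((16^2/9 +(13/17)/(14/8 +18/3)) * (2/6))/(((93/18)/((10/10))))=270760/147033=1.84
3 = 3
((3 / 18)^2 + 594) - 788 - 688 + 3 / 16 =-126977 / 144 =-881.78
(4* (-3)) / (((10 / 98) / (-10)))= 1176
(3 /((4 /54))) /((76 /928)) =9396 /19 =494.53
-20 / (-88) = 5 / 22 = 0.23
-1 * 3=-3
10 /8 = 5 /4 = 1.25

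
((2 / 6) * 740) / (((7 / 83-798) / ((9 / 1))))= -184260 / 66227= -2.78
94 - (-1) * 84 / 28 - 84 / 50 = 2383 / 25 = 95.32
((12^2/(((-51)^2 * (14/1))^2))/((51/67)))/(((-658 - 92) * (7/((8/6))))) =-536/14792957636625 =-0.00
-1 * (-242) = 242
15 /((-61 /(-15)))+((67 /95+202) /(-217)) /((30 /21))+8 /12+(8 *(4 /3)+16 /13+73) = 6207364997 /70061550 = 88.60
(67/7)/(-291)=-67/2037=-0.03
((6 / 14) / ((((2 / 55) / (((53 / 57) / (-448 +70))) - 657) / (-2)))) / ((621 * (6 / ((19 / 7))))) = 55385 / 59587497963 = 0.00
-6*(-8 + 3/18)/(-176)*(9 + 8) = -799/176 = -4.54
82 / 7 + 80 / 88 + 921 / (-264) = 5627 / 616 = 9.13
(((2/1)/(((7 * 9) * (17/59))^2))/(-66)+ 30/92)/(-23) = -567625169/40047789474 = -0.01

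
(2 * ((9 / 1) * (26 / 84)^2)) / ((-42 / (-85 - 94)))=7.35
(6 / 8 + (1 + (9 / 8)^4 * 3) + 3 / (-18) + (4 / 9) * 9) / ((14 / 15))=638285 / 57344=11.13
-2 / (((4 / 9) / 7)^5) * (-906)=1756147476.48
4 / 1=4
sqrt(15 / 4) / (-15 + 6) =-sqrt(15) / 18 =-0.22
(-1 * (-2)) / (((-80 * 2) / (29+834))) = -863 / 80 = -10.79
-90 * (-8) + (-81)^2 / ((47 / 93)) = 644013 / 47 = 13702.40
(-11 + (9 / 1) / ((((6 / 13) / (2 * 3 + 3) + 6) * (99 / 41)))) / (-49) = 3851 / 18172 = 0.21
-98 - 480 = -578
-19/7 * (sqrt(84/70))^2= -114/35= -3.26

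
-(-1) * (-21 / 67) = -21 / 67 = -0.31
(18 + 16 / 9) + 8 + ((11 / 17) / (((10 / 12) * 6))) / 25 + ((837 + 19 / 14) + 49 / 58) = 3365960597 / 3882375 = 866.98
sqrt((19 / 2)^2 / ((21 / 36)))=19* sqrt(21) / 7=12.44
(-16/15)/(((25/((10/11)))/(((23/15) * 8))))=-5888/12375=-0.48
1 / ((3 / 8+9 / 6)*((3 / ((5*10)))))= 80 / 9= 8.89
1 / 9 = 0.11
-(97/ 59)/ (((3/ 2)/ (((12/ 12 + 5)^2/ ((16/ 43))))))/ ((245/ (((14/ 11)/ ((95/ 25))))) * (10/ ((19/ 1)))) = -12513/ 45430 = -0.28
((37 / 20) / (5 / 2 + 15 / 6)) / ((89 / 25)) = 37 / 356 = 0.10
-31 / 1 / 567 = -31 / 567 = -0.05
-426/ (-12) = 71/ 2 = 35.50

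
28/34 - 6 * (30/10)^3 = -2740/17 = -161.18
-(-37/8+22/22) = 29/8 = 3.62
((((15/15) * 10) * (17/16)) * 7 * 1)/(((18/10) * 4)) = 2975/288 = 10.33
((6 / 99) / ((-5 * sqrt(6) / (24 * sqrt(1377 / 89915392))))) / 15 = -sqrt(714) / 862400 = -0.00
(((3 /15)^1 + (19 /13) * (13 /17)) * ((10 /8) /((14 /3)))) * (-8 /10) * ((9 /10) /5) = -108 /2125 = -0.05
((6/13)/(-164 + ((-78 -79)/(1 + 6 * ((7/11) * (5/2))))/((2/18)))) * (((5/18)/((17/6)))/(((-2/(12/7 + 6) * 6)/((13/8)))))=1305/8226946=0.00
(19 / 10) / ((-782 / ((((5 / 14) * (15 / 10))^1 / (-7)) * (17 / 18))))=0.00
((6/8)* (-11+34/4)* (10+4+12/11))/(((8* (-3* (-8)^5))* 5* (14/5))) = -415/161480704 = -0.00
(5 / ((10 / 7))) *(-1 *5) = -35 / 2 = -17.50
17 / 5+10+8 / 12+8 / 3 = 251 / 15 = 16.73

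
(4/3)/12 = 1/9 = 0.11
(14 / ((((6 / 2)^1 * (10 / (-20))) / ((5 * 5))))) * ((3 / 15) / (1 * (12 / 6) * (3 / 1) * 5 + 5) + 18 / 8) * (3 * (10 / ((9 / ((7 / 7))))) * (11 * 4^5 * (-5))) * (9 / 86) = 444646400 / 43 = 10340613.95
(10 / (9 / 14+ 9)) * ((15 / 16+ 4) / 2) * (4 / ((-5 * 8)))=-553 / 2160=-0.26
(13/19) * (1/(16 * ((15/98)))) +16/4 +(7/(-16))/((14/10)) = 18089/4560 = 3.97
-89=-89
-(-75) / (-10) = -7.50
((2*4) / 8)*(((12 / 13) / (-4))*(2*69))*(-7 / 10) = 1449 / 65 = 22.29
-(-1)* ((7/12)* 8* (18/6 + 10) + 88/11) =206/3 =68.67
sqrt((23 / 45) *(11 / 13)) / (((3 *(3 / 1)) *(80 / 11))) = 11 *sqrt(16445) / 140400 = 0.01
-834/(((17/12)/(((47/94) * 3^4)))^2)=-196987464/289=-681617.52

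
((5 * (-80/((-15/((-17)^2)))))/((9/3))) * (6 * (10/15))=92480/9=10275.56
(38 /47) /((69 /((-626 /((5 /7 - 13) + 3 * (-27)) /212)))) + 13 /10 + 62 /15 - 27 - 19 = -45530388103 /1122369870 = -40.57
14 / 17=0.82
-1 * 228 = -228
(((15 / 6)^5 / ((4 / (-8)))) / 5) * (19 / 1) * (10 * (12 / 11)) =-178125 / 22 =-8096.59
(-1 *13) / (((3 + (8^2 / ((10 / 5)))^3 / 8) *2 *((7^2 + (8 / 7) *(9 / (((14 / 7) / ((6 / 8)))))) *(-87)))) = 91 / 263893620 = 0.00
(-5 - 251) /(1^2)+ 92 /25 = -6308 /25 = -252.32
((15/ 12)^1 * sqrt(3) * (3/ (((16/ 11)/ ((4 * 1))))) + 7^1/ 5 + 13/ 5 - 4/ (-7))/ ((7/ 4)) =128/ 49 + 165 * sqrt(3)/ 28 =12.82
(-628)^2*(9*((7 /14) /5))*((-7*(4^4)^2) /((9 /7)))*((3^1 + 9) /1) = -7598826848256 /5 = -1519765369651.20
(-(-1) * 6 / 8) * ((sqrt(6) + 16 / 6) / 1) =3 * sqrt(6) / 4 + 2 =3.84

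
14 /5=2.80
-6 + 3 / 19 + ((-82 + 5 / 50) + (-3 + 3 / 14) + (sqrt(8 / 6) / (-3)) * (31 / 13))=-60201 / 665 - 62 * sqrt(3) / 117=-91.45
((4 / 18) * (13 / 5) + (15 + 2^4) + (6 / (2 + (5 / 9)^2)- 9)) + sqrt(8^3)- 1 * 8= 39.80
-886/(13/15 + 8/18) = -39870/59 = -675.76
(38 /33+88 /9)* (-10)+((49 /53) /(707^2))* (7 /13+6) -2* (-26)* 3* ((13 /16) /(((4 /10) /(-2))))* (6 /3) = -1376.79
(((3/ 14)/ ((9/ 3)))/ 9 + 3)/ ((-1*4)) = -0.75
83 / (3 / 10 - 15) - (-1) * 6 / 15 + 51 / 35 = -557 / 147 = -3.79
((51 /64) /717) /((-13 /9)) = -153 /198848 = -0.00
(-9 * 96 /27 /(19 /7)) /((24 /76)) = -37.33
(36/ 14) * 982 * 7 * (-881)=-15572556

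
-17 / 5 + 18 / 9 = -1.40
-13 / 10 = -1.30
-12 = -12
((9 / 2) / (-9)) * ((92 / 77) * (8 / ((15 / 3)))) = -368 / 385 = -0.96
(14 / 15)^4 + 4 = 240916 / 50625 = 4.76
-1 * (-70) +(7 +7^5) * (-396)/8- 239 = -832462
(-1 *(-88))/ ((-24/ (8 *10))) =-880/ 3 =-293.33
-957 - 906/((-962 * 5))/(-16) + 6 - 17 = -37249093/38480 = -968.01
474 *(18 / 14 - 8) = -22278 / 7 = -3182.57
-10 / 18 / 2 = -5 / 18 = -0.28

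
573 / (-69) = -191 / 23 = -8.30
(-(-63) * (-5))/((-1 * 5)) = 63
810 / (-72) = -45 / 4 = -11.25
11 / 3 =3.67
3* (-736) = -2208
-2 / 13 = -0.15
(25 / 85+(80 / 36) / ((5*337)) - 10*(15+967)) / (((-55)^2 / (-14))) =7088393018 / 155972025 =45.45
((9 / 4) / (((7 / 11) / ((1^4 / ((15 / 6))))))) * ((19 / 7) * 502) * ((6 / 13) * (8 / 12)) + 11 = 1923559 / 3185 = 603.94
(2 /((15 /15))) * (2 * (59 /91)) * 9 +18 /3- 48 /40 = 12804 /455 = 28.14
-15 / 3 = -5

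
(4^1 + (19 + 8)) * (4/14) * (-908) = -56296/7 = -8042.29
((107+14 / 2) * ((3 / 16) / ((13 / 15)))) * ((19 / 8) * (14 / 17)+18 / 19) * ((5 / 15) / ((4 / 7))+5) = 11309265 / 28288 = 399.79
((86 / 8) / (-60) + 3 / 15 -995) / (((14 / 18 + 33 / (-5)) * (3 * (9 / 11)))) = 2626745 / 37728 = 69.62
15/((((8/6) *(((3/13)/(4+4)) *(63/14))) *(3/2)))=520/9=57.78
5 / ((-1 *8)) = -5 / 8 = -0.62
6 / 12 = 1 / 2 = 0.50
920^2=846400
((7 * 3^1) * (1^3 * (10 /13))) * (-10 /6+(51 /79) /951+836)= 4387787600 /325559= 13477.70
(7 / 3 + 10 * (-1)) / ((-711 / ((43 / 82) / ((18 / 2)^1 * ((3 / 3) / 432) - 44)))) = -0.00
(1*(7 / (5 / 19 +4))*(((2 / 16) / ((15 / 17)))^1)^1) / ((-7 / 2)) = -323 / 4860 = -0.07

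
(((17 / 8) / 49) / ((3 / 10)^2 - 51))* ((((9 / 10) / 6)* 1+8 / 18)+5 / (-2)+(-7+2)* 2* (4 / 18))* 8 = 0.03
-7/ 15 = -0.47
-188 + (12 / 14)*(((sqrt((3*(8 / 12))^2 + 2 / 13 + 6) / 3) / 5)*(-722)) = -188 - 2888*sqrt(429) / 455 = -319.47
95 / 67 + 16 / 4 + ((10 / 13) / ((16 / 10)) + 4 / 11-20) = -526483 / 38324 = -13.74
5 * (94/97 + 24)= 12110/97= 124.85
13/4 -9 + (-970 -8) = -3935/4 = -983.75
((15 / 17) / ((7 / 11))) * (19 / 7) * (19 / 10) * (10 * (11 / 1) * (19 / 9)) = 4149695 / 2499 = 1660.54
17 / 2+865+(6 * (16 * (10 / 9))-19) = 5767 / 6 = 961.17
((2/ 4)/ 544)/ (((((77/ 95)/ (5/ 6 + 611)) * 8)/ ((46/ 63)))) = 8021135/ 126669312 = 0.06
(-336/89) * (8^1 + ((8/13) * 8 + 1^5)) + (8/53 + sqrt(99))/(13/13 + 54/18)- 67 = -7329441/61321 + 3 * sqrt(11)/4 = -117.04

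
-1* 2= -2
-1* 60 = -60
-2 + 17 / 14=-11 / 14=-0.79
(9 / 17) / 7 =9 / 119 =0.08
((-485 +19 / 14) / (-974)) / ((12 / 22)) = 24827 / 27272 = 0.91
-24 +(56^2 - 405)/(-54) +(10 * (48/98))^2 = -50.58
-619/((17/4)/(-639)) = 1582164/17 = 93068.47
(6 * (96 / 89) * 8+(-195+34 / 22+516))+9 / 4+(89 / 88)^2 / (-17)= 4411450823 / 11716672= 376.51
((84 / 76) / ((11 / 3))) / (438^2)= 7 / 4455044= 0.00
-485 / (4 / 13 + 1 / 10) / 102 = -31525 / 2703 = -11.66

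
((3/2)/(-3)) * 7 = -7/2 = -3.50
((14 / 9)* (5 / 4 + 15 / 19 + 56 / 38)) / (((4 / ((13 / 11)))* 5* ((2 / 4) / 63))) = 170079 / 4180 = 40.69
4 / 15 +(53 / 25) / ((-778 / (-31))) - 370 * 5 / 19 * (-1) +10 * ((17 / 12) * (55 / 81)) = 4819551598 / 44900325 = 107.34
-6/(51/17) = -2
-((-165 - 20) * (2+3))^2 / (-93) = 855625 / 93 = 9200.27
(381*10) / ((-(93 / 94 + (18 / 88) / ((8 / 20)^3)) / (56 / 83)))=-1176609280 / 1915723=-614.19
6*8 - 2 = 46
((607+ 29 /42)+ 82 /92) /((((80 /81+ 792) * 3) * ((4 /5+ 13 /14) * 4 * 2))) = 0.02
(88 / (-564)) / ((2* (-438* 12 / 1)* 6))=11 / 4446576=0.00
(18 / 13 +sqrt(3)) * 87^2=136242 / 13 +7569 * sqrt(3)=23590.05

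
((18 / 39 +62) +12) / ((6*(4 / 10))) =1210 / 39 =31.03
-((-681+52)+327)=302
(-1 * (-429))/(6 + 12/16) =572/9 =63.56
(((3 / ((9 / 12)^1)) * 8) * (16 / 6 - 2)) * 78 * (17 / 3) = 28288 / 3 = 9429.33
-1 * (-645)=645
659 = 659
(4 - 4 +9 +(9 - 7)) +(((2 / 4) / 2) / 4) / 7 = 1233 / 112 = 11.01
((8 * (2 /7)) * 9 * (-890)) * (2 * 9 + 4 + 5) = -3460320 /7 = -494331.43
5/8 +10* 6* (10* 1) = 4805/8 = 600.62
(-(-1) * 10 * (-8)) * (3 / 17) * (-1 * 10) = 2400 / 17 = 141.18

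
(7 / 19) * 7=49 / 19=2.58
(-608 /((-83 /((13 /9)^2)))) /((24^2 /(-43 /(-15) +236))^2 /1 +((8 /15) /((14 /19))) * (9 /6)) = 23084578484240 /10422585491193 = 2.21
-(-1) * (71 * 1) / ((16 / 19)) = 1349 / 16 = 84.31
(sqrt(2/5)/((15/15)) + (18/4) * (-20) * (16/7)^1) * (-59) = 84960/7 - 59 * sqrt(10)/5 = 12099.83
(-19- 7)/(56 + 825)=-26/881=-0.03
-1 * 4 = -4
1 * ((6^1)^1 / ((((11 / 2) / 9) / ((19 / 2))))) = 1026 / 11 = 93.27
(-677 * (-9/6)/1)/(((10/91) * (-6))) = -61607/40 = -1540.18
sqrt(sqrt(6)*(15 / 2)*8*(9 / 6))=3*2^(3 / 4)*3^(1 / 4)*sqrt(5)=14.85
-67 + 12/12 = -66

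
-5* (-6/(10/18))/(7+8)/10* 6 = 54/25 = 2.16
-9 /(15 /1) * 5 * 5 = -15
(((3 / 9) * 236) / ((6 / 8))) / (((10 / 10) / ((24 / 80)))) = 472 / 15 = 31.47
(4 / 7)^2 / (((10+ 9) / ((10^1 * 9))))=1440 / 931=1.55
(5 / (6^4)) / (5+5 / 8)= 1 / 1458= 0.00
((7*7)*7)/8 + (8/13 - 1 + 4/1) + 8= 5667/104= 54.49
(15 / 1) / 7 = 15 / 7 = 2.14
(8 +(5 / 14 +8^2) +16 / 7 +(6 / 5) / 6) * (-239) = -1252121 / 70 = -17887.44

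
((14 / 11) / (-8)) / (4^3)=-7 / 2816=-0.00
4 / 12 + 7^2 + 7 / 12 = 599 / 12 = 49.92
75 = 75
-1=-1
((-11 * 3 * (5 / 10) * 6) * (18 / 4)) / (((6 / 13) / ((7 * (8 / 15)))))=-18018 / 5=-3603.60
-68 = -68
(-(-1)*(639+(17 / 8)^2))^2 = 1696204225 / 4096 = 414112.36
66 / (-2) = -33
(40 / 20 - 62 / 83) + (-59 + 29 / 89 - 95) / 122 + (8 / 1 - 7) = 895255 / 901214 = 0.99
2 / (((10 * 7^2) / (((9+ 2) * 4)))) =0.18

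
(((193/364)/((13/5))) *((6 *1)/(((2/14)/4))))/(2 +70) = 0.48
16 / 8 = 2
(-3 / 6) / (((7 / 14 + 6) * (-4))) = 1 / 52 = 0.02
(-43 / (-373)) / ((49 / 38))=1634 / 18277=0.09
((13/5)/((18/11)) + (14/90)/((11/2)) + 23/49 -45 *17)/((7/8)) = -148035724/169785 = -871.90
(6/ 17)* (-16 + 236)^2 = 290400/ 17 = 17082.35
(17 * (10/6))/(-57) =-85/171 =-0.50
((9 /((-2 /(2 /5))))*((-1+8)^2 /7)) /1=-63 /5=-12.60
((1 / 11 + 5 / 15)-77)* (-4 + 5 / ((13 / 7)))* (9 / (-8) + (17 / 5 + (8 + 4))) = 24529589 / 17160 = 1429.46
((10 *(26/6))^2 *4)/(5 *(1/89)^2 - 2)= -535459600/142533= -3756.74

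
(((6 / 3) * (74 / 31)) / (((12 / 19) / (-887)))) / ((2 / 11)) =-6859171 / 186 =-36877.26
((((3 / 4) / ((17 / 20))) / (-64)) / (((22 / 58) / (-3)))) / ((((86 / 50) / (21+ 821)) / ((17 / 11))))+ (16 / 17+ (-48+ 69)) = 295600133 / 2830432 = 104.44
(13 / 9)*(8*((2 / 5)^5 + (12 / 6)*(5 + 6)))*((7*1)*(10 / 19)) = 937.04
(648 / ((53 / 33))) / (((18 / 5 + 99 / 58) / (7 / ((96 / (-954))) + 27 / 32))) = -10522215 / 2014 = -5224.54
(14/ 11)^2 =196/ 121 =1.62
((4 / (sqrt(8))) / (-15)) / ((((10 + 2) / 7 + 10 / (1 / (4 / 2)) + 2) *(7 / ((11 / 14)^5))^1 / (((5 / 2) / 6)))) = -161051 *sqrt(2) / 3214036224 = -0.00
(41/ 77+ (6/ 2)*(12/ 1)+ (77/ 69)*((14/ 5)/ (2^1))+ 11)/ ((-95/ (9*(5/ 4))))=-3912609/ 672980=-5.81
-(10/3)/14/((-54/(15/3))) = 25/1134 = 0.02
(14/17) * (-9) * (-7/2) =441/17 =25.94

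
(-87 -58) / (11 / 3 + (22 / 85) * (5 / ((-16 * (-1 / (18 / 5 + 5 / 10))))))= -591600 / 16313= -36.27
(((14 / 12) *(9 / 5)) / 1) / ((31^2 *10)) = 21 / 96100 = 0.00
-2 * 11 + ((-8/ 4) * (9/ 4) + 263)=473/ 2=236.50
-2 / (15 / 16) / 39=-32 / 585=-0.05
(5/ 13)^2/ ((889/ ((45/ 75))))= 15/ 150241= 0.00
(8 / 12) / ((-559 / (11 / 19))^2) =242 / 338416923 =0.00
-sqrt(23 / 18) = -sqrt(46) / 6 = -1.13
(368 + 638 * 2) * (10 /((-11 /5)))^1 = -82200 /11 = -7472.73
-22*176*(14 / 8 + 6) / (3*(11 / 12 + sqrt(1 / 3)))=-1320352 / 73 + 480128*sqrt(3) / 73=-6695.15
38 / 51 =0.75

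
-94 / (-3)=94 / 3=31.33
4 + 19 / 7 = 47 / 7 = 6.71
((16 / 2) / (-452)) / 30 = -1 / 1695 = -0.00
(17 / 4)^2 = 289 / 16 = 18.06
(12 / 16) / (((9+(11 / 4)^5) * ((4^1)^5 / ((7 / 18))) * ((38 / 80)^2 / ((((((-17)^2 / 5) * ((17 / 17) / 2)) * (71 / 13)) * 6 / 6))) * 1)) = 2872660 / 2397189093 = 0.00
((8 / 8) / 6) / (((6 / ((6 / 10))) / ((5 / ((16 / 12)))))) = 1 / 16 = 0.06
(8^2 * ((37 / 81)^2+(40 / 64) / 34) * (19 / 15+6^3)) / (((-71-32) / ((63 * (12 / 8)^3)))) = -9243211649 / 1418310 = -6517.06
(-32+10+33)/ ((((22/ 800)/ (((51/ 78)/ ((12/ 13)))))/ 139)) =118150/ 3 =39383.33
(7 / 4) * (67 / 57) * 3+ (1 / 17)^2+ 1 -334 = -326.83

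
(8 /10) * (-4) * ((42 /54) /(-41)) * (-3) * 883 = -98896 /615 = -160.81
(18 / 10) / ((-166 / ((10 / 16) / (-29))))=0.00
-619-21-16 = -656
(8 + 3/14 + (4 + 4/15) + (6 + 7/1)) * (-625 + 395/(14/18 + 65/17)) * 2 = -27476.36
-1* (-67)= 67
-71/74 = -0.96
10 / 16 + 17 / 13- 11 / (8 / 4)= -371 / 104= -3.57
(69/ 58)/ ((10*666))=23/ 128760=0.00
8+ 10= 18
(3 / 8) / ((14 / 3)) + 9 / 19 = 1179 / 2128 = 0.55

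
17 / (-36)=-17 / 36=-0.47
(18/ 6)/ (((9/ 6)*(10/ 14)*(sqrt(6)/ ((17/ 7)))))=17*sqrt(6)/ 15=2.78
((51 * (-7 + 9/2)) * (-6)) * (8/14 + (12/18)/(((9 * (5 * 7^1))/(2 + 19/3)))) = 28390/63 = 450.63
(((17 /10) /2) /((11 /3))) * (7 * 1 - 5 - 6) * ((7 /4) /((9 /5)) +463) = -283951 /660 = -430.23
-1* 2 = -2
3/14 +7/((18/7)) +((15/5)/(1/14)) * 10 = 26645/63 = 422.94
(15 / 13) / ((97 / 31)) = 465 / 1261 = 0.37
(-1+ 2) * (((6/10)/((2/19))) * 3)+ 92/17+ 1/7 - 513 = -583511/1190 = -490.35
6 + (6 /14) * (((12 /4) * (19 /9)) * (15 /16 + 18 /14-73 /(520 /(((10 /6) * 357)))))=-2188087 /10192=-214.69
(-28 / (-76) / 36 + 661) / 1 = 452131 / 684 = 661.01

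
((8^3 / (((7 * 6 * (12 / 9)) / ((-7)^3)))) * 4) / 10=-6272 / 5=-1254.40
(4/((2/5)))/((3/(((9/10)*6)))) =18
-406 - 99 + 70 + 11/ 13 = -5644/ 13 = -434.15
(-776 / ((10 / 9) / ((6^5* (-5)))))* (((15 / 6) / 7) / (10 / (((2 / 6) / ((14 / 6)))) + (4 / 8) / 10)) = 452563200 / 3269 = 138440.87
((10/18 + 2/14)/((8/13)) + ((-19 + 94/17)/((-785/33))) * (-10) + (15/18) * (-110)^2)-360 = 3268375963/336294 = 9718.81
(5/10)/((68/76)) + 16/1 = 563/34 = 16.56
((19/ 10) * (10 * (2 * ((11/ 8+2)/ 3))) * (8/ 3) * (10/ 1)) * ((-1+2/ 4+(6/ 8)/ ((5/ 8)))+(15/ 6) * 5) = 15048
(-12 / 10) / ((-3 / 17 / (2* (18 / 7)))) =1224 / 35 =34.97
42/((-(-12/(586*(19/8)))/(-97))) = -3779993/8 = -472499.12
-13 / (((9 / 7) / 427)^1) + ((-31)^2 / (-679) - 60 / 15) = -26416996 / 6111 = -4322.86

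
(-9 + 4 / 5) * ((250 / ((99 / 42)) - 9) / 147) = -131323 / 24255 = -5.41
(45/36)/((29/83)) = 3.58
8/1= 8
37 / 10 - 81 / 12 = -61 / 20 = -3.05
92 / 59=1.56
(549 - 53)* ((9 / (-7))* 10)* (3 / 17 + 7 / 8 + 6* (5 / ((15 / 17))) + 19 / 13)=-360216900 / 1547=-232848.67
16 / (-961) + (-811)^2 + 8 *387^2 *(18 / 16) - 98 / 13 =25056391120 / 12493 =2005634.44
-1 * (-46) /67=46 /67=0.69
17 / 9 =1.89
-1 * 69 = -69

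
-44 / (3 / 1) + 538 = 1570 / 3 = 523.33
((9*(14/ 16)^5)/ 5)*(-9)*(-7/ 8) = 9529569/ 1310720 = 7.27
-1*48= -48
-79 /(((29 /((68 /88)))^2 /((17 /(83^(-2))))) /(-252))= 168449834889 /101761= 1655347.68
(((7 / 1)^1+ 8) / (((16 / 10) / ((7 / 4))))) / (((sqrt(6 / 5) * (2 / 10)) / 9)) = 7875 * sqrt(30) / 64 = 673.96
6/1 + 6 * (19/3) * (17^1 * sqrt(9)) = 1944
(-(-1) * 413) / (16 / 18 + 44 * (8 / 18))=3717 / 184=20.20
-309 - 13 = -322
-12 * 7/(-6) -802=-788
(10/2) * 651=3255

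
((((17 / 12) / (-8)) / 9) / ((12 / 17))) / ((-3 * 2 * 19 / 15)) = 0.00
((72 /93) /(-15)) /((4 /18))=-0.23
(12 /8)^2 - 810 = -3231 /4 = -807.75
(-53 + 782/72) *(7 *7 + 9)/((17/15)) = -219965/102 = -2156.52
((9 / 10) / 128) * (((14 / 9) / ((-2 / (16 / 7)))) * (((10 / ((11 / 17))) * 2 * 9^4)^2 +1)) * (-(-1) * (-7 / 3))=1199497473.62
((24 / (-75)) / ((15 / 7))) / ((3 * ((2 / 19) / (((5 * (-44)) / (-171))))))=-1232 / 2025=-0.61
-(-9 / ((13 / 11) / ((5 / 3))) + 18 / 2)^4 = -5308416 / 28561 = -185.86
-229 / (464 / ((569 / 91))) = -3.09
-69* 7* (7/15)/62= -1127/310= -3.64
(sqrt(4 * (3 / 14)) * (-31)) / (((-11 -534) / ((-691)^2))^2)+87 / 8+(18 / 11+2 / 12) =3347 / 264 -7067631266191 * sqrt(42) / 2079175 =-22029631.57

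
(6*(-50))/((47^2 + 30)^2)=-300/5013121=-0.00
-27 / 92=-0.29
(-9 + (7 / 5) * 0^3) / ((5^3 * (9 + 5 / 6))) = -54 / 7375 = -0.01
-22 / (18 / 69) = -253 / 3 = -84.33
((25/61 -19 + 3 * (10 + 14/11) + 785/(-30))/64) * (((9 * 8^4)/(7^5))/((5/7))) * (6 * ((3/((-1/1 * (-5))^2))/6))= -12683232/201383875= -0.06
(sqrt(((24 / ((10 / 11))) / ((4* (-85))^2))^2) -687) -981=-241025967 / 144500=-1668.00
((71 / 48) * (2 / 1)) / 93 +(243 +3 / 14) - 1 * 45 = 3097397 / 15624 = 198.25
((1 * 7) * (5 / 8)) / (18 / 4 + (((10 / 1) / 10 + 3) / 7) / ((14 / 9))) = 1715 / 1908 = 0.90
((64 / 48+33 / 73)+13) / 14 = 1619 / 1533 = 1.06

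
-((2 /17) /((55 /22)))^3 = -64 /614125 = -0.00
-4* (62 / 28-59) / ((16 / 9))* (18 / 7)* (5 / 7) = 321975 / 1372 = 234.68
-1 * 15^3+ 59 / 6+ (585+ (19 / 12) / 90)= -3002561 / 1080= -2780.15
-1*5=-5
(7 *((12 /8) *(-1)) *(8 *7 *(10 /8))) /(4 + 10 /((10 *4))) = -2940 /17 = -172.94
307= 307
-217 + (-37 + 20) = -234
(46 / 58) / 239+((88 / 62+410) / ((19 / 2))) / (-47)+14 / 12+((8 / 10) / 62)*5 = 360413273 / 1151225238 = 0.31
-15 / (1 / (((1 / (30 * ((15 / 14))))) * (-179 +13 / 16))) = 19957 / 240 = 83.15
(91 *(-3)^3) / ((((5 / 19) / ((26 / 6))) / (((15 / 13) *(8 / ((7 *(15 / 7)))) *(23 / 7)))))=-409032 / 5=-81806.40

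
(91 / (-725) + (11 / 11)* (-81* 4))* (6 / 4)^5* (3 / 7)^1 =-171308439 / 162400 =-1054.85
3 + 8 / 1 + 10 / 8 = 49 / 4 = 12.25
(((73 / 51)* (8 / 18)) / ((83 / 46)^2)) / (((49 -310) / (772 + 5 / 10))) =-159102040 / 275098437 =-0.58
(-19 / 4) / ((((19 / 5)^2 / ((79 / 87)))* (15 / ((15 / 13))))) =-1975 / 85956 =-0.02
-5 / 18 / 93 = -5 / 1674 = -0.00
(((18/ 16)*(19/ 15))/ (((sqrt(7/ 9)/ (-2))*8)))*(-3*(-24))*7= -1539*sqrt(7)/ 20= -203.59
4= 4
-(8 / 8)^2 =-1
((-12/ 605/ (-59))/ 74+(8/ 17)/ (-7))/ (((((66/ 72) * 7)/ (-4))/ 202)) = 102438298176/ 12101711545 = 8.46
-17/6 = -2.83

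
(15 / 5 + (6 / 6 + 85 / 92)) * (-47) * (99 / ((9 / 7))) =-1639407 / 92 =-17819.64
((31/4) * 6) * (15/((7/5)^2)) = 34875/98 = 355.87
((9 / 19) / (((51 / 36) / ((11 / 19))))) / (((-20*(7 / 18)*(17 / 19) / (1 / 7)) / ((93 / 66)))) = -0.01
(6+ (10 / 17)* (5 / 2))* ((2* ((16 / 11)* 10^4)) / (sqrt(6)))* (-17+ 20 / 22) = -1198880000* sqrt(6) / 2057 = -1427634.55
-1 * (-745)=745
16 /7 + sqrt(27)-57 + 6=-341 /7 + 3 * sqrt(3)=-43.52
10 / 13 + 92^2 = 110042 / 13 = 8464.77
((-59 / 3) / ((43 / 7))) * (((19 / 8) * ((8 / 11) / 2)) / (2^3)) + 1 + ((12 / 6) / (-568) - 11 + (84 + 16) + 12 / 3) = 150963683 / 1611984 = 93.65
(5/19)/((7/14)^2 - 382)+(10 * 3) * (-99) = -86168630/29013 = -2970.00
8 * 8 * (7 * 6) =2688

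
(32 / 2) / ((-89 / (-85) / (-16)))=-21760 / 89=-244.49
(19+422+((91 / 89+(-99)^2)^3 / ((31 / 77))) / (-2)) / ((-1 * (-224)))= -3651571348232191543 / 699329248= -5221533860.73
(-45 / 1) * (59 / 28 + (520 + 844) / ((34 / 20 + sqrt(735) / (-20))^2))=-1300449870855 / 4962748-11686752000 * sqrt(15) / 177241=-517415.46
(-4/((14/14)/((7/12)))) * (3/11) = -7/11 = -0.64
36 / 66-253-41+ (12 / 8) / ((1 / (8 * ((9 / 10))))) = -15546 / 55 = -282.65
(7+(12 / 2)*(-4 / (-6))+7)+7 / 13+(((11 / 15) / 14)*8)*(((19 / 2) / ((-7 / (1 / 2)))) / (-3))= 534122 / 28665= 18.63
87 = 87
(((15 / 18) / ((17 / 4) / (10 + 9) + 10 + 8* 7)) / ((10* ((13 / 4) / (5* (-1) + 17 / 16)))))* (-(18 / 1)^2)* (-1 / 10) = -4617 / 93470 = -0.05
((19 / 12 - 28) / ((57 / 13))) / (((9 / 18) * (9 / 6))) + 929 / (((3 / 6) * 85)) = 602869 / 43605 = 13.83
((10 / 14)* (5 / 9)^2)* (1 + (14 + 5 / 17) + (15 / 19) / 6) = 1245625 / 366282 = 3.40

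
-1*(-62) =62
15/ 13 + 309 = 4032/ 13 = 310.15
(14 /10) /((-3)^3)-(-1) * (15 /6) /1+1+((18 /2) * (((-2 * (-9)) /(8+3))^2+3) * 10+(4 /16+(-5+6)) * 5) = 34021877 /65340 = 520.69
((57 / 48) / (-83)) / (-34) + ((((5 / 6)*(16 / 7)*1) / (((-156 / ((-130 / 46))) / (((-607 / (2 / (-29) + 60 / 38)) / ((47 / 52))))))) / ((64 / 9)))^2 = 98656759276155747 / 21179436624510976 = 4.66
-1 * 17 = -17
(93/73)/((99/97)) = 3007/2409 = 1.25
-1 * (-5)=5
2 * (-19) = -38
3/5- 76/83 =-131/415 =-0.32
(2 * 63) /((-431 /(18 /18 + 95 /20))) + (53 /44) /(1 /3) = 36651 /18964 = 1.93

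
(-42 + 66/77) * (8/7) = -47.02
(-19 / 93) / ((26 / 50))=-475 / 1209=-0.39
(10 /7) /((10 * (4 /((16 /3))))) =4 /21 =0.19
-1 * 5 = -5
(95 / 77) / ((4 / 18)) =855 / 154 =5.55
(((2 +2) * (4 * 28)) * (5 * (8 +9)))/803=38080/803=47.42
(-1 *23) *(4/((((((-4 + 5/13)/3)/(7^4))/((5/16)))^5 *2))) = 517442019378828072716501803125/120242835030016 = 4303308544327484.99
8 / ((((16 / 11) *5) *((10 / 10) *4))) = 0.28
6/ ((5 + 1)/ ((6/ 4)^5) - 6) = -243/ 211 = -1.15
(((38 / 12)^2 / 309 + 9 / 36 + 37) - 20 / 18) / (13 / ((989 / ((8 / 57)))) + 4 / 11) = 41585140685 / 420183144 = 98.97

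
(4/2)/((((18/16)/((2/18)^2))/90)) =160/81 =1.98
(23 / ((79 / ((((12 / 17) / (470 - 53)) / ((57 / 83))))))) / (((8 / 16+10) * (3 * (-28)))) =-3818 / 4692499749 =-0.00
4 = 4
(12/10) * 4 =24/5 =4.80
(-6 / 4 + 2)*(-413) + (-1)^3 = -415 / 2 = -207.50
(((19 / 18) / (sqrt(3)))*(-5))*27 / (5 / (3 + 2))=-95*sqrt(3) / 2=-82.27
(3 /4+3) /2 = 15 /8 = 1.88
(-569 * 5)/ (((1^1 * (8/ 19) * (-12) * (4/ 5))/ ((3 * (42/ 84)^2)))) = 527.88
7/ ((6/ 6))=7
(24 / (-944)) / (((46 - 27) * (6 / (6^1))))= -3 / 2242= -0.00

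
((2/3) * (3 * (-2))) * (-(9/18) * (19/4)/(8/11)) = 209/16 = 13.06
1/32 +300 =9601/32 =300.03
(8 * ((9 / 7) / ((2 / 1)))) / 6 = 6 / 7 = 0.86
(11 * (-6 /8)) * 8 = -66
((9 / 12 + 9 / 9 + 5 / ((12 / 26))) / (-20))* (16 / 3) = -151 / 45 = -3.36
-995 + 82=-913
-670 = -670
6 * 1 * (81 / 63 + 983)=5905.71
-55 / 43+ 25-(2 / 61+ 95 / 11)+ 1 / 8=3503165 / 230824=15.18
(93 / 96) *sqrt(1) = 31 / 32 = 0.97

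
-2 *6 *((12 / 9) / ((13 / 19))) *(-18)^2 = -98496 / 13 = -7576.62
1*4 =4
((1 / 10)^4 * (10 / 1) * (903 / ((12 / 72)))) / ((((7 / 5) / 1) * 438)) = 129 / 14600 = 0.01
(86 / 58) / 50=43 / 1450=0.03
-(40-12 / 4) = -37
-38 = -38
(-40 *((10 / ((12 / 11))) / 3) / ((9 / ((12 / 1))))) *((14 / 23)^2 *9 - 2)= -217.49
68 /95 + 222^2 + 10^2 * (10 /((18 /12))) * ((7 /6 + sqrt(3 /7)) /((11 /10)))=20000 * sqrt(21) /231 + 470172752 /9405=50388.55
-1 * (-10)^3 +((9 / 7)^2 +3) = 49228 / 49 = 1004.65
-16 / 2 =-8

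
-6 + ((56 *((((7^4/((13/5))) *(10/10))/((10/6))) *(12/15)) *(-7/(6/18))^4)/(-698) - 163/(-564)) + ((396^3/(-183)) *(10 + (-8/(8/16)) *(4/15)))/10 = -27748275485682641/3902273700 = -7110796.84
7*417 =2919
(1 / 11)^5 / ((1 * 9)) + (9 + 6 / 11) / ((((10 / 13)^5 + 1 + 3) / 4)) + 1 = 5711526120065 / 574410455487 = 9.94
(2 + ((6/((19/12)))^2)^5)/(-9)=-3743918504757003026/55179596320209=-67849.69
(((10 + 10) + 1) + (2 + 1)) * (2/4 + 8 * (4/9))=292/3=97.33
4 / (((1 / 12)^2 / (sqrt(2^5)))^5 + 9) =4631027002952375432114866225152 / 10419810756642844722258449006591- 1014454095446016 * sqrt(2) / 10419810756642844722258449006591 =0.44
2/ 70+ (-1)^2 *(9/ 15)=22/ 35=0.63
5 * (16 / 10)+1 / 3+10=55 / 3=18.33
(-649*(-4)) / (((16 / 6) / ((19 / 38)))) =1947 / 4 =486.75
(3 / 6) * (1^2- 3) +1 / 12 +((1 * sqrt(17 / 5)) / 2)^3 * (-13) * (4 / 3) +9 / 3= 25 / 12- 221 * sqrt(85) / 150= -11.50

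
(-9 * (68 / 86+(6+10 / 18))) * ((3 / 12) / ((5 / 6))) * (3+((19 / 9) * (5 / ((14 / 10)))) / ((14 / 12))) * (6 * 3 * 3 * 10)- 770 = -215171492 / 2107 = -102122.21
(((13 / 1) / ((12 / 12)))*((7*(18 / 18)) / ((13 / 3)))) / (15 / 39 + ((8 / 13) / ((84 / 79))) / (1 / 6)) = 49 / 9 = 5.44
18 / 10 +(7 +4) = 64 / 5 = 12.80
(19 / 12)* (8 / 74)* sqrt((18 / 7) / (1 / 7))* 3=57* sqrt(2) / 37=2.18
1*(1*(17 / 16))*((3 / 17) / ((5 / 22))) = 33 / 40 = 0.82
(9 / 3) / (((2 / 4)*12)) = 1 / 2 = 0.50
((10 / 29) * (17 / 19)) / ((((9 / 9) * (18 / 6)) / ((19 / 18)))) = 85 / 783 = 0.11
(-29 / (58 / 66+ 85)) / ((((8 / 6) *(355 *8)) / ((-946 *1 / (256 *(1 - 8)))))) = -0.00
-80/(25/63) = -1008/5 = -201.60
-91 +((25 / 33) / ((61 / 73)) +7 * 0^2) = -90.09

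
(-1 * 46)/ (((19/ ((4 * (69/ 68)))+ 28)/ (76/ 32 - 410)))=573.75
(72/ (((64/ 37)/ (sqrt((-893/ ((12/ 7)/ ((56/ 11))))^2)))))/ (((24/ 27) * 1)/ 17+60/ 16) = 743125131/ 25597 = 29031.73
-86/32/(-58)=43/928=0.05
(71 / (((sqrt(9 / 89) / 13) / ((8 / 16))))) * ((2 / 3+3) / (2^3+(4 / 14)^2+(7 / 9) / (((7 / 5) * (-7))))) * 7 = 3482479 * sqrt(89) / 7058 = 4654.81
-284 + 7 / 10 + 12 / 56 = -9908 / 35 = -283.09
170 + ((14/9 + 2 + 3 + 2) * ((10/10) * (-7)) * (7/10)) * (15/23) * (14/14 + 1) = 7957/69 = 115.32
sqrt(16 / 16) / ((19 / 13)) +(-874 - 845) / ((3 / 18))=-195953 / 19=-10313.32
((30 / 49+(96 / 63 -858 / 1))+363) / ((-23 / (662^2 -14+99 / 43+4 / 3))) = 4095810002689 / 436149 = 9390850.38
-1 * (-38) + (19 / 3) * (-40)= -215.33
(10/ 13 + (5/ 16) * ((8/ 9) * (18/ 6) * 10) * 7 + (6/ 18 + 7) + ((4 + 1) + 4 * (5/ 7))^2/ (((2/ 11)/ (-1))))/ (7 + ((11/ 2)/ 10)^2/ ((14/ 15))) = -83504560/ 2239419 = -37.29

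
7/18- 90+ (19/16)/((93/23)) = -398713/4464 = -89.32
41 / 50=0.82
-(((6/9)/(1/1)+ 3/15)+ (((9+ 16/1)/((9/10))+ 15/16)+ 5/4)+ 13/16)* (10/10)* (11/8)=-1958/45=-43.51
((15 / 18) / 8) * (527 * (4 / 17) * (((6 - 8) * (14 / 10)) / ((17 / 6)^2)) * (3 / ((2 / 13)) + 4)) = -30597 / 289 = -105.87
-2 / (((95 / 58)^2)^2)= -22632992 / 81450625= -0.28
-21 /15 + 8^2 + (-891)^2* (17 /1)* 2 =134960083 /5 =26992016.60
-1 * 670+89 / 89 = -669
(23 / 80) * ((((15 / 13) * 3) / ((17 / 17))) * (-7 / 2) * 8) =-27.87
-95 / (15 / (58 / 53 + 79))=-26885 / 53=-507.26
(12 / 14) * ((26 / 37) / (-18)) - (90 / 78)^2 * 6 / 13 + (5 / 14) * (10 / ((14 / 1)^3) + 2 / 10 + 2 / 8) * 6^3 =34.35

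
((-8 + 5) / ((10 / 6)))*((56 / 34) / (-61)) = 252 / 5185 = 0.05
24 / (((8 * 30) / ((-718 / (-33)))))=359 / 165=2.18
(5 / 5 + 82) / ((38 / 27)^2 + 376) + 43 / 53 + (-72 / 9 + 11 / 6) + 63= 57.86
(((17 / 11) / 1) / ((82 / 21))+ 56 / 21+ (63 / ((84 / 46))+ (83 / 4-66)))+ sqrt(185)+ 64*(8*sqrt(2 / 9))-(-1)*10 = 12515 / 5412+ sqrt(185)+ 512*sqrt(2) / 3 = 257.27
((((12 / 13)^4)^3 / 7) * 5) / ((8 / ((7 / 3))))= 1857520926720 / 23298085122481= 0.08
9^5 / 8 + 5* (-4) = 58889 / 8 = 7361.12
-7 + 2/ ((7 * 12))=-293/ 42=-6.98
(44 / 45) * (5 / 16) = 11 / 36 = 0.31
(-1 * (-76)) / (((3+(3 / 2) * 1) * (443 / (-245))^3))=-2235331000 / 782444763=-2.86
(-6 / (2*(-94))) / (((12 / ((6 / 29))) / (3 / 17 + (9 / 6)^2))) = 495 / 370736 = 0.00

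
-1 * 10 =-10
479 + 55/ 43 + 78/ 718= 7415745/ 15437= 480.39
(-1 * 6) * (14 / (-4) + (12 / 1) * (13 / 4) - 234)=1191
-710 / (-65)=142 / 13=10.92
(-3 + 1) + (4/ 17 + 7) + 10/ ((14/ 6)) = 9.52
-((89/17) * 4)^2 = -126736/289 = -438.53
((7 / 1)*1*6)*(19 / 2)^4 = 2736741 / 8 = 342092.62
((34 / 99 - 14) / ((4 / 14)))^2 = 2284.65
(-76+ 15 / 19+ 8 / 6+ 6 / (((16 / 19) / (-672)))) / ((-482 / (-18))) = -831381 / 4579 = -181.56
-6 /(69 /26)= -52 /23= -2.26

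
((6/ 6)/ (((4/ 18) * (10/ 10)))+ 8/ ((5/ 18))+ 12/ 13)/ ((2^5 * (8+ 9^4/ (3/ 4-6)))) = -31143/ 36158720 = -0.00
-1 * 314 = -314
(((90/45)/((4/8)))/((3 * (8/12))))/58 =1/29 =0.03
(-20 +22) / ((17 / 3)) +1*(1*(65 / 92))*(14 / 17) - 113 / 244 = 2647 / 5612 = 0.47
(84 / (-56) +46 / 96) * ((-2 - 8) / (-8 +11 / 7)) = -343 / 216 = -1.59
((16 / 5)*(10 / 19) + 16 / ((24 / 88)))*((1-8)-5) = -13760 / 19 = -724.21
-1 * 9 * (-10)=90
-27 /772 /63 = -3 /5404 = -0.00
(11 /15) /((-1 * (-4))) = 11 /60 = 0.18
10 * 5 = 50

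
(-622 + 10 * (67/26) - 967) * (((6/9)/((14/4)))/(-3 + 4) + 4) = -596112/91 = -6550.68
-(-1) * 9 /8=9 /8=1.12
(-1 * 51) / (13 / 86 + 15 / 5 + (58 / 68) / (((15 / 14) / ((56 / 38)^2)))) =-403753230 / 38633977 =-10.45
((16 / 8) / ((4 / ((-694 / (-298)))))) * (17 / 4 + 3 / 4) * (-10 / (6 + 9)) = -1735 / 447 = -3.88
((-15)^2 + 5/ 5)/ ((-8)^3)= -113/ 256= -0.44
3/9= 1/3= 0.33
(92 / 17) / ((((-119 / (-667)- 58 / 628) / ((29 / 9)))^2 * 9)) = 3393866750601968 / 4025599959897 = 843.07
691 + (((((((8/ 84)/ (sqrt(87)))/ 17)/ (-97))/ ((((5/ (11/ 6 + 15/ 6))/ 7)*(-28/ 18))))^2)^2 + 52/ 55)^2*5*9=13867889592741460287264358203500639302226211888616/ 18965289085014350367577337951888862400266328125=731.22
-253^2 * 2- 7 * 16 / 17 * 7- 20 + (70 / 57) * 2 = -124111130 / 969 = -128081.66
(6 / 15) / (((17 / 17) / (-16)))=-32 / 5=-6.40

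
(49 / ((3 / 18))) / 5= 294 / 5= 58.80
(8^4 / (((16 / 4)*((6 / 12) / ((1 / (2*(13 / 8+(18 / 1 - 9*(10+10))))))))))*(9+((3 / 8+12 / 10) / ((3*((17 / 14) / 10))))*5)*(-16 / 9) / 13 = 22740992 / 850629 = 26.73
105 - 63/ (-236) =24843/ 236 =105.27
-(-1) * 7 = 7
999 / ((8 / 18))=8991 / 4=2247.75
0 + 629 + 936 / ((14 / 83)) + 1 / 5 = 216242 / 35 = 6178.34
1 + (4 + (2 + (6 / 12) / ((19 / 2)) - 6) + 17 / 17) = 39 / 19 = 2.05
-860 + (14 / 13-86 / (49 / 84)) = -91578 / 91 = -1006.35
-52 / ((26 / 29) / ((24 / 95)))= -1392 / 95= -14.65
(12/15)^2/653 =16/16325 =0.00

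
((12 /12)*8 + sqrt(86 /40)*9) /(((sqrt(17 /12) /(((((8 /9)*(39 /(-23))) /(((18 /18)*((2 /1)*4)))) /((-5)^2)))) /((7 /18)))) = -0.05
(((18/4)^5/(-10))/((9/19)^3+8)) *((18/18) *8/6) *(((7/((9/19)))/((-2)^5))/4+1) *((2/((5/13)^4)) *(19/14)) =-3330.05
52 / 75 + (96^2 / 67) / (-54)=-9316 / 5025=-1.85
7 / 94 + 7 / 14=27 / 47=0.57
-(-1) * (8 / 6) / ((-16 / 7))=-7 / 12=-0.58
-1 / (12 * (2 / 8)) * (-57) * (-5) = -95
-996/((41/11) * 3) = -3652/41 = -89.07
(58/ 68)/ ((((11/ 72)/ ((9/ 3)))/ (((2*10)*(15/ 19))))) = 939600/ 3553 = 264.45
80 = 80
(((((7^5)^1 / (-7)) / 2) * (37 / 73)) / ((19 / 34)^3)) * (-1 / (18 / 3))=872912362 / 1502121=581.12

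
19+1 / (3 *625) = 35626 / 1875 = 19.00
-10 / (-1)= 10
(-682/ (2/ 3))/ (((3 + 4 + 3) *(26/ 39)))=-3069/ 20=-153.45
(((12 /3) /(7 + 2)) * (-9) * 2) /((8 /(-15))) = 15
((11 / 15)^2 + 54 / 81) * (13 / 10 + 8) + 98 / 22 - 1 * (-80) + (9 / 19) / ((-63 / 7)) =14985809 / 156750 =95.60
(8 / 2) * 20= 80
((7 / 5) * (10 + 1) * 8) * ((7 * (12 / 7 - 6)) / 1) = -3696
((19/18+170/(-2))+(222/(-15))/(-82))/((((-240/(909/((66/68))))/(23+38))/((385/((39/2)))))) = 226611382151/575640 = 393668.58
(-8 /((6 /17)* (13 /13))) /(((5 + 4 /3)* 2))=-34 /19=-1.79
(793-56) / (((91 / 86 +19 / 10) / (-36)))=-475365 / 53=-8969.15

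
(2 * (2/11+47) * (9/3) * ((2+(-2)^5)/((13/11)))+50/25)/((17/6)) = -560364/221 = -2535.58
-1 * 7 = -7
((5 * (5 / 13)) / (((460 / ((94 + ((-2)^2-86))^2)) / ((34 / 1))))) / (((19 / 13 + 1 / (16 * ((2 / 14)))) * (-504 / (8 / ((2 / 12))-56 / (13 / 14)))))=43520 / 165347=0.26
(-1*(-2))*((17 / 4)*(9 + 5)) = 119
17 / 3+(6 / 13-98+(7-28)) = -4402 / 39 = -112.87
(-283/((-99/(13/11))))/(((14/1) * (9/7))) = 3679/19602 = 0.19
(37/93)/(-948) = -37/88164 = -0.00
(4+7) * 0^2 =0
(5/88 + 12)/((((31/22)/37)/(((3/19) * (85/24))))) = 3336845/18848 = 177.04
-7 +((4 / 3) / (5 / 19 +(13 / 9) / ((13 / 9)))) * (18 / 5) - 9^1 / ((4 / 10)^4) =-28381 / 80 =-354.76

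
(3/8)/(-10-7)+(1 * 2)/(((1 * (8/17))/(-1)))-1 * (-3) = -173/136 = -1.27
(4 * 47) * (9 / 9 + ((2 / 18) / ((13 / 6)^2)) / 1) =32524 / 169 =192.45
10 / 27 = 0.37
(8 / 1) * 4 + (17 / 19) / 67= 40753 / 1273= 32.01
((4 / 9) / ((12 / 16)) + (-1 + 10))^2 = 67081 / 729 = 92.02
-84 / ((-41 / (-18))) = -1512 / 41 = -36.88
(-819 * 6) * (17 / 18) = -4641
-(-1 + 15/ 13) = -2/ 13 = -0.15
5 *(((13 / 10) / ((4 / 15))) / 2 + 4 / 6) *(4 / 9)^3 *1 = 1.36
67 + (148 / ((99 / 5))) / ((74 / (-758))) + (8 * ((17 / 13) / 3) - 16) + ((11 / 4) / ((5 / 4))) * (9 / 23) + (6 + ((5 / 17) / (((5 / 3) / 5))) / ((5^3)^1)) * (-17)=-91272913 / 740025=-123.34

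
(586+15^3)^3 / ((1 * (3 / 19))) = 1180777660939 / 3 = 393592553646.33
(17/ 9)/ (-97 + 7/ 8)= -136/ 6921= -0.02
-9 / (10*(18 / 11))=-0.55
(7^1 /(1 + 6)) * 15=15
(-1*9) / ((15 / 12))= -36 / 5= -7.20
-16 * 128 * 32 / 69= -65536 / 69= -949.80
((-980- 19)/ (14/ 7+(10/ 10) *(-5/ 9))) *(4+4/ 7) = -287712/ 91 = -3161.67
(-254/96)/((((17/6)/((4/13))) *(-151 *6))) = 127/400452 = 0.00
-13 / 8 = -1.62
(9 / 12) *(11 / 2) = 4.12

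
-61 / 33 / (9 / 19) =-1159 / 297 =-3.90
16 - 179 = -163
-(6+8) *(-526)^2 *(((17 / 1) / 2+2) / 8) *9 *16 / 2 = -366042348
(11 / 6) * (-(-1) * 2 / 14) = 11 / 42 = 0.26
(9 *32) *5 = 1440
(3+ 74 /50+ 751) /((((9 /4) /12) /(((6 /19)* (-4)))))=-2417536 /475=-5089.55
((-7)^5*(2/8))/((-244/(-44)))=-184877/244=-757.69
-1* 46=-46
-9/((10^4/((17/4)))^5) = -12778713/102400000000000000000000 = -0.00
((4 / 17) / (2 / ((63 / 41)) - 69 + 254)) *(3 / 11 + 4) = 11844 / 2194819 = 0.01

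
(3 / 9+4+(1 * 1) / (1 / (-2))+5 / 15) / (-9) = -8 / 27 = -0.30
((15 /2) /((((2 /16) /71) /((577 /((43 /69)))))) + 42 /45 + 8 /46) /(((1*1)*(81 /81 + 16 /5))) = 58513182526 /62307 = 939110.89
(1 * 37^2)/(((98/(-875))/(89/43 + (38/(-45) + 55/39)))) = -32215.25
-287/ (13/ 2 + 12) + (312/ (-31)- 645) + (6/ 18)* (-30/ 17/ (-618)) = -4040354974/ 6025191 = -670.58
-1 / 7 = -0.14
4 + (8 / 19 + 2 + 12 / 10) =724 / 95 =7.62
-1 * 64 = -64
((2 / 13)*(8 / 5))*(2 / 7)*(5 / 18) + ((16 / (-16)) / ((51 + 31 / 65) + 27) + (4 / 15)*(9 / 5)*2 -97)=-10029993794 / 104442975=-96.03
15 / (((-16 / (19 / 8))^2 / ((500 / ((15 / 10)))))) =225625 / 2048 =110.17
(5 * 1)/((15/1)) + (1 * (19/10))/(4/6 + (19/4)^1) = 667/975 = 0.68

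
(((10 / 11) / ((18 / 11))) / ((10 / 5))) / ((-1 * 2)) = -5 / 36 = -0.14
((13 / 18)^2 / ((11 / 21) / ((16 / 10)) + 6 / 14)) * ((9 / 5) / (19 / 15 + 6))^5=1257389406 / 1954052422723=0.00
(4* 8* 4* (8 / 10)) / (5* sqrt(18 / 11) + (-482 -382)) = -270336 / 2280835 -256* sqrt(22) / 1368501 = -0.12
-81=-81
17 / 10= 1.70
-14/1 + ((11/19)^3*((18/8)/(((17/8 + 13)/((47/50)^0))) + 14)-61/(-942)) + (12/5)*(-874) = -2108.79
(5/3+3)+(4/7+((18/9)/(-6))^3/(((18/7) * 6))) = 106871/20412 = 5.24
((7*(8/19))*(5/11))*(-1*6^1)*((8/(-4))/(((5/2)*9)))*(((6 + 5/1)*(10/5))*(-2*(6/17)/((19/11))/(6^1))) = -19712/18411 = -1.07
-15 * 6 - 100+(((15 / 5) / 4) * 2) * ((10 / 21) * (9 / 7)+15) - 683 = -83259 / 98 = -849.58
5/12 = 0.42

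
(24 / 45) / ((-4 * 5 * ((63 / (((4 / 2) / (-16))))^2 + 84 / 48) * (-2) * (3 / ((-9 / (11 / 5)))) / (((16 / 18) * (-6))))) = 64 / 167651715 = 0.00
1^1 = 1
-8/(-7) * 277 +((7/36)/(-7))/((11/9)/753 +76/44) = 163195685/515536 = 316.56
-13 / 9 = -1.44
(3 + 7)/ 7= 10/ 7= 1.43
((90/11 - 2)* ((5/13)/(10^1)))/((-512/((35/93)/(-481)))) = 595/1637585664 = 0.00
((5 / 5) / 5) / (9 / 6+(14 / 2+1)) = 2 / 95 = 0.02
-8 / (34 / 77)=-308 / 17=-18.12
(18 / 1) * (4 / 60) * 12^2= 864 / 5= 172.80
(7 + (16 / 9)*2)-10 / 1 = 5 / 9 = 0.56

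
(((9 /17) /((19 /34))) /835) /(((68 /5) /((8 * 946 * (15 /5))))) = 102168 /53941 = 1.89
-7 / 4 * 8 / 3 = -14 / 3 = -4.67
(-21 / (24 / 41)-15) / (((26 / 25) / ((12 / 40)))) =-14.68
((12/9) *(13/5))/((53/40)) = 2.62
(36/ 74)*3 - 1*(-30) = 1164/ 37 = 31.46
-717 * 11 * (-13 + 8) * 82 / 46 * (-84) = -135814140 / 23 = -5904962.61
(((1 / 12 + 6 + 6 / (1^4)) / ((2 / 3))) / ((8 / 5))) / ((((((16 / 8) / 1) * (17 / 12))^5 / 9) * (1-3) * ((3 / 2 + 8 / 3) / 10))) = -951345 / 1419857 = -0.67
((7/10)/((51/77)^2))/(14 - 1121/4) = -83006/13850325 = -0.01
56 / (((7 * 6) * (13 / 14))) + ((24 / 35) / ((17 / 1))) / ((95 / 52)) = 3214072 / 2204475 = 1.46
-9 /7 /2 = -9 /14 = -0.64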